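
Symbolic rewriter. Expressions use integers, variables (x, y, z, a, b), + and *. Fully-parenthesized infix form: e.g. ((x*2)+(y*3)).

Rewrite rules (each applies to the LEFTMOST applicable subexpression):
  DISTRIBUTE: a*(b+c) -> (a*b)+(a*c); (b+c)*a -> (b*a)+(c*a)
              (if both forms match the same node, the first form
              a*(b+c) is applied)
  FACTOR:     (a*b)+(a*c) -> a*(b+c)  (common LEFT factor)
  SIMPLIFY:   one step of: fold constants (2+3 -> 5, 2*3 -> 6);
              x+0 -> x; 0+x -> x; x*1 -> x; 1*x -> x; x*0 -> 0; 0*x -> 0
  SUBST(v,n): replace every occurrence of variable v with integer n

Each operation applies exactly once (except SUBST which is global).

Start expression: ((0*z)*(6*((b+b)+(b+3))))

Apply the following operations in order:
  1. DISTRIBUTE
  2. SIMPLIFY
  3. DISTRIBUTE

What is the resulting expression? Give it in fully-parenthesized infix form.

Start: ((0*z)*(6*((b+b)+(b+3))))
Apply DISTRIBUTE at R (target: (6*((b+b)+(b+3)))): ((0*z)*(6*((b+b)+(b+3)))) -> ((0*z)*((6*(b+b))+(6*(b+3))))
Apply SIMPLIFY at L (target: (0*z)): ((0*z)*((6*(b+b))+(6*(b+3)))) -> (0*((6*(b+b))+(6*(b+3))))
Apply DISTRIBUTE at root (target: (0*((6*(b+b))+(6*(b+3))))): (0*((6*(b+b))+(6*(b+3)))) -> ((0*(6*(b+b)))+(0*(6*(b+3))))

Answer: ((0*(6*(b+b)))+(0*(6*(b+3))))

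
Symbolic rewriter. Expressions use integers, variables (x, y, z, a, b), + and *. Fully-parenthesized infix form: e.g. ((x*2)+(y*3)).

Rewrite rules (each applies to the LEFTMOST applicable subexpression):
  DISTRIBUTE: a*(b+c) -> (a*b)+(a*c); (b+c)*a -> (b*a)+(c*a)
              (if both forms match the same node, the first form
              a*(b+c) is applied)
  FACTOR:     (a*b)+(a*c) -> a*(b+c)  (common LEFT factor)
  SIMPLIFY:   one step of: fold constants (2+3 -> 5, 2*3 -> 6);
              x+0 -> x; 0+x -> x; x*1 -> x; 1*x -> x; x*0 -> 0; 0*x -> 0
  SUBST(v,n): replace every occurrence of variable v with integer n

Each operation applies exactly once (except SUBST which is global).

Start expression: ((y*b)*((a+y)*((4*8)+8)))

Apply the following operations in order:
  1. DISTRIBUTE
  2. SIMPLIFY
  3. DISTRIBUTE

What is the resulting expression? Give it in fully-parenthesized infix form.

Start: ((y*b)*((a+y)*((4*8)+8)))
Apply DISTRIBUTE at R (target: ((a+y)*((4*8)+8))): ((y*b)*((a+y)*((4*8)+8))) -> ((y*b)*(((a+y)*(4*8))+((a+y)*8)))
Apply SIMPLIFY at RLR (target: (4*8)): ((y*b)*(((a+y)*(4*8))+((a+y)*8))) -> ((y*b)*(((a+y)*32)+((a+y)*8)))
Apply DISTRIBUTE at root (target: ((y*b)*(((a+y)*32)+((a+y)*8)))): ((y*b)*(((a+y)*32)+((a+y)*8))) -> (((y*b)*((a+y)*32))+((y*b)*((a+y)*8)))

Answer: (((y*b)*((a+y)*32))+((y*b)*((a+y)*8)))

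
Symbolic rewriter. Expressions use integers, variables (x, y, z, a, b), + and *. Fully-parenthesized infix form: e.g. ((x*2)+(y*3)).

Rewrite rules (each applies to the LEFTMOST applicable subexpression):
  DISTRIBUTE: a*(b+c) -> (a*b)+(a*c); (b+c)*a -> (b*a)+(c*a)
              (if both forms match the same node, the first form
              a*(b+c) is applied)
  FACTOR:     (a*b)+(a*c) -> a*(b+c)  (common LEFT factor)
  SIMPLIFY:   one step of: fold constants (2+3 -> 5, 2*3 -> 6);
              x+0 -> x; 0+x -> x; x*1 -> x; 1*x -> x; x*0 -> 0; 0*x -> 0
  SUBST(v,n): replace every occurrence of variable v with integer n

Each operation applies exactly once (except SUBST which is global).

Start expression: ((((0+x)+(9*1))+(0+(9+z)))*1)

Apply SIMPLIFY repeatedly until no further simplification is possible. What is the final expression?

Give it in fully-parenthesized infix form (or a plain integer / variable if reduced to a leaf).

Start: ((((0+x)+(9*1))+(0+(9+z)))*1)
Step 1: at root: ((((0+x)+(9*1))+(0+(9+z)))*1) -> (((0+x)+(9*1))+(0+(9+z))); overall: ((((0+x)+(9*1))+(0+(9+z)))*1) -> (((0+x)+(9*1))+(0+(9+z)))
Step 2: at LL: (0+x) -> x; overall: (((0+x)+(9*1))+(0+(9+z))) -> ((x+(9*1))+(0+(9+z)))
Step 3: at LR: (9*1) -> 9; overall: ((x+(9*1))+(0+(9+z))) -> ((x+9)+(0+(9+z)))
Step 4: at R: (0+(9+z)) -> (9+z); overall: ((x+9)+(0+(9+z))) -> ((x+9)+(9+z))
Fixed point: ((x+9)+(9+z))

Answer: ((x+9)+(9+z))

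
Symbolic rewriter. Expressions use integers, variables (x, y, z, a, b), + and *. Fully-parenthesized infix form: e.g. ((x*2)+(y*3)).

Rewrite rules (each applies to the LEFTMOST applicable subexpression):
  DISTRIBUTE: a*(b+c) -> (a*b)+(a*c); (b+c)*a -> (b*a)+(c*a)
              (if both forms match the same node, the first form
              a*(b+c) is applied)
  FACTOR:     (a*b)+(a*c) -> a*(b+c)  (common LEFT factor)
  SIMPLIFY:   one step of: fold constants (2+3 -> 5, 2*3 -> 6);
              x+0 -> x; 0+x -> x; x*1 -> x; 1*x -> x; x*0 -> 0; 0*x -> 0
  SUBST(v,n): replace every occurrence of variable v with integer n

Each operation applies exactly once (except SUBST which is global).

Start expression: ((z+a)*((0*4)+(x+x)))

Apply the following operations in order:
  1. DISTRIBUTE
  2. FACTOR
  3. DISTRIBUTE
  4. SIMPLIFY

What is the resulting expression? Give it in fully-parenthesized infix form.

Answer: (((z+a)*0)+((z+a)*(x+x)))

Derivation:
Start: ((z+a)*((0*4)+(x+x)))
Apply DISTRIBUTE at root (target: ((z+a)*((0*4)+(x+x)))): ((z+a)*((0*4)+(x+x))) -> (((z+a)*(0*4))+((z+a)*(x+x)))
Apply FACTOR at root (target: (((z+a)*(0*4))+((z+a)*(x+x)))): (((z+a)*(0*4))+((z+a)*(x+x))) -> ((z+a)*((0*4)+(x+x)))
Apply DISTRIBUTE at root (target: ((z+a)*((0*4)+(x+x)))): ((z+a)*((0*4)+(x+x))) -> (((z+a)*(0*4))+((z+a)*(x+x)))
Apply SIMPLIFY at LR (target: (0*4)): (((z+a)*(0*4))+((z+a)*(x+x))) -> (((z+a)*0)+((z+a)*(x+x)))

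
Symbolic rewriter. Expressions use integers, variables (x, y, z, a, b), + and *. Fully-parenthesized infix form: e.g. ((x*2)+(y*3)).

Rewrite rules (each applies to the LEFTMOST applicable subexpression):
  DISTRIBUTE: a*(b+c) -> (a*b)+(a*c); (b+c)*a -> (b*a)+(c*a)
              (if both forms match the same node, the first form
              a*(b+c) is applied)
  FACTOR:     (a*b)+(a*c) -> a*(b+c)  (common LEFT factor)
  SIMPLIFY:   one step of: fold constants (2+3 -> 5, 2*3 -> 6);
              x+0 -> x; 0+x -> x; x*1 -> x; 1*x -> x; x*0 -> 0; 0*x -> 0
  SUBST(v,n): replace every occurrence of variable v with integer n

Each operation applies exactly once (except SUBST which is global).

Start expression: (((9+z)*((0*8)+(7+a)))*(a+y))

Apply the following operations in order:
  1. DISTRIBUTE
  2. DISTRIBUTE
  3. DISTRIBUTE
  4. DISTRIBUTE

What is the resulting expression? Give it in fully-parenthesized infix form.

Start: (((9+z)*((0*8)+(7+a)))*(a+y))
Apply DISTRIBUTE at root (target: (((9+z)*((0*8)+(7+a)))*(a+y))): (((9+z)*((0*8)+(7+a)))*(a+y)) -> ((((9+z)*((0*8)+(7+a)))*a)+(((9+z)*((0*8)+(7+a)))*y))
Apply DISTRIBUTE at LL (target: ((9+z)*((0*8)+(7+a)))): ((((9+z)*((0*8)+(7+a)))*a)+(((9+z)*((0*8)+(7+a)))*y)) -> (((((9+z)*(0*8))+((9+z)*(7+a)))*a)+(((9+z)*((0*8)+(7+a)))*y))
Apply DISTRIBUTE at L (target: ((((9+z)*(0*8))+((9+z)*(7+a)))*a)): (((((9+z)*(0*8))+((9+z)*(7+a)))*a)+(((9+z)*((0*8)+(7+a)))*y)) -> (((((9+z)*(0*8))*a)+(((9+z)*(7+a))*a))+(((9+z)*((0*8)+(7+a)))*y))
Apply DISTRIBUTE at LLL (target: ((9+z)*(0*8))): (((((9+z)*(0*8))*a)+(((9+z)*(7+a))*a))+(((9+z)*((0*8)+(7+a)))*y)) -> (((((9*(0*8))+(z*(0*8)))*a)+(((9+z)*(7+a))*a))+(((9+z)*((0*8)+(7+a)))*y))

Answer: (((((9*(0*8))+(z*(0*8)))*a)+(((9+z)*(7+a))*a))+(((9+z)*((0*8)+(7+a)))*y))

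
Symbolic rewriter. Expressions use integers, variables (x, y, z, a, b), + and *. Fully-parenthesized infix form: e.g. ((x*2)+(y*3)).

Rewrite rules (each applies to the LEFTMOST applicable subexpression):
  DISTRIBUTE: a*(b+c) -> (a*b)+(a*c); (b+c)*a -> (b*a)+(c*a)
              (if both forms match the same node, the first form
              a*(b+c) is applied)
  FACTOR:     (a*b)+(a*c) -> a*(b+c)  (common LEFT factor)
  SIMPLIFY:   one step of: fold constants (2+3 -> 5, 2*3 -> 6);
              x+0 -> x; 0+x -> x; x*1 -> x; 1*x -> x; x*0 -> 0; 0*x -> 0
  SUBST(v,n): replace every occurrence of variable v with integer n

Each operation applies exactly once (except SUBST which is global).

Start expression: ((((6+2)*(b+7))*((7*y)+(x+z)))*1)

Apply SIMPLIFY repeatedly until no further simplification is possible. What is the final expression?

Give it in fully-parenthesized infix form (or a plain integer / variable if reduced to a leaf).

Start: ((((6+2)*(b+7))*((7*y)+(x+z)))*1)
Step 1: at root: ((((6+2)*(b+7))*((7*y)+(x+z)))*1) -> (((6+2)*(b+7))*((7*y)+(x+z))); overall: ((((6+2)*(b+7))*((7*y)+(x+z)))*1) -> (((6+2)*(b+7))*((7*y)+(x+z)))
Step 2: at LL: (6+2) -> 8; overall: (((6+2)*(b+7))*((7*y)+(x+z))) -> ((8*(b+7))*((7*y)+(x+z)))
Fixed point: ((8*(b+7))*((7*y)+(x+z)))

Answer: ((8*(b+7))*((7*y)+(x+z)))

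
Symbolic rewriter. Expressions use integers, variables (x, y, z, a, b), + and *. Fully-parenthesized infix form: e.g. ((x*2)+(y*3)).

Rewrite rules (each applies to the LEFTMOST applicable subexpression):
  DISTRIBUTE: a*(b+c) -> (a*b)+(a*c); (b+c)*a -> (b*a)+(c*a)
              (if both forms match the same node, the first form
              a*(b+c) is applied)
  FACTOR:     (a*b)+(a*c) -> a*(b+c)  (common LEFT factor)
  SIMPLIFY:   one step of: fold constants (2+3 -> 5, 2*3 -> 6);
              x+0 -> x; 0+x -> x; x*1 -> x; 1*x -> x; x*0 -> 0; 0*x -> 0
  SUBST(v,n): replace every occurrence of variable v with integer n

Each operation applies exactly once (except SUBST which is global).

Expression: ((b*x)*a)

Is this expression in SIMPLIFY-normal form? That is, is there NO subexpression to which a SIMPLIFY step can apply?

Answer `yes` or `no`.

Answer: yes

Derivation:
Expression: ((b*x)*a)
Scanning for simplifiable subexpressions (pre-order)...
  at root: ((b*x)*a) (not simplifiable)
  at L: (b*x) (not simplifiable)
Result: no simplifiable subexpression found -> normal form.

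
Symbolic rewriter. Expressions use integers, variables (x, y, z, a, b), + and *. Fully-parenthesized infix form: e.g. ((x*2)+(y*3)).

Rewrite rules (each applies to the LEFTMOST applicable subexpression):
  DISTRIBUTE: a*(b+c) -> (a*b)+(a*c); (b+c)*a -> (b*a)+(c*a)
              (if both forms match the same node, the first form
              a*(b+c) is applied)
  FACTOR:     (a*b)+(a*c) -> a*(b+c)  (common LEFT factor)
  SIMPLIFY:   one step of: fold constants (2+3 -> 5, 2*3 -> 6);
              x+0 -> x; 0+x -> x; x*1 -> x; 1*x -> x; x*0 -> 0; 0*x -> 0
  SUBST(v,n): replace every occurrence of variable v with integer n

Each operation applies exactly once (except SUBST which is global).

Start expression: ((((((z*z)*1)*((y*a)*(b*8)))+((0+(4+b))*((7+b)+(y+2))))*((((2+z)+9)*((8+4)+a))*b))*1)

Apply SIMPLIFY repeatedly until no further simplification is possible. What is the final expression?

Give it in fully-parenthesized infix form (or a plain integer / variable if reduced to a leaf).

Start: ((((((z*z)*1)*((y*a)*(b*8)))+((0+(4+b))*((7+b)+(y+2))))*((((2+z)+9)*((8+4)+a))*b))*1)
Step 1: at root: ((((((z*z)*1)*((y*a)*(b*8)))+((0+(4+b))*((7+b)+(y+2))))*((((2+z)+9)*((8+4)+a))*b))*1) -> (((((z*z)*1)*((y*a)*(b*8)))+((0+(4+b))*((7+b)+(y+2))))*((((2+z)+9)*((8+4)+a))*b)); overall: ((((((z*z)*1)*((y*a)*(b*8)))+((0+(4+b))*((7+b)+(y+2))))*((((2+z)+9)*((8+4)+a))*b))*1) -> (((((z*z)*1)*((y*a)*(b*8)))+((0+(4+b))*((7+b)+(y+2))))*((((2+z)+9)*((8+4)+a))*b))
Step 2: at LLL: ((z*z)*1) -> (z*z); overall: (((((z*z)*1)*((y*a)*(b*8)))+((0+(4+b))*((7+b)+(y+2))))*((((2+z)+9)*((8+4)+a))*b)) -> ((((z*z)*((y*a)*(b*8)))+((0+(4+b))*((7+b)+(y+2))))*((((2+z)+9)*((8+4)+a))*b))
Step 3: at LRL: (0+(4+b)) -> (4+b); overall: ((((z*z)*((y*a)*(b*8)))+((0+(4+b))*((7+b)+(y+2))))*((((2+z)+9)*((8+4)+a))*b)) -> ((((z*z)*((y*a)*(b*8)))+((4+b)*((7+b)+(y+2))))*((((2+z)+9)*((8+4)+a))*b))
Step 4: at RLRL: (8+4) -> 12; overall: ((((z*z)*((y*a)*(b*8)))+((4+b)*((7+b)+(y+2))))*((((2+z)+9)*((8+4)+a))*b)) -> ((((z*z)*((y*a)*(b*8)))+((4+b)*((7+b)+(y+2))))*((((2+z)+9)*(12+a))*b))
Fixed point: ((((z*z)*((y*a)*(b*8)))+((4+b)*((7+b)+(y+2))))*((((2+z)+9)*(12+a))*b))

Answer: ((((z*z)*((y*a)*(b*8)))+((4+b)*((7+b)+(y+2))))*((((2+z)+9)*(12+a))*b))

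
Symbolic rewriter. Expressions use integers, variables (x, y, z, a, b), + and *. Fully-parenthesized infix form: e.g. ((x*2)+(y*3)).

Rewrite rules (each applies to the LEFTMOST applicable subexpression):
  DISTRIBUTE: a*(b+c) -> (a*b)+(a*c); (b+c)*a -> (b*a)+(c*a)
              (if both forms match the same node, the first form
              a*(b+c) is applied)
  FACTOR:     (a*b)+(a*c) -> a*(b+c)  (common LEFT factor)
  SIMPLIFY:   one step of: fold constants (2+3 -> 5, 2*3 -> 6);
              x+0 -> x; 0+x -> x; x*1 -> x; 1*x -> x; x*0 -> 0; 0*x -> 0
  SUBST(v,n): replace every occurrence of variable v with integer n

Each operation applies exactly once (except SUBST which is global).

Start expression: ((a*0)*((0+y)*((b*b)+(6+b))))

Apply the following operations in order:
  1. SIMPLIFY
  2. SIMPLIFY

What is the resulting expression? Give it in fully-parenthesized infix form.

Answer: 0

Derivation:
Start: ((a*0)*((0+y)*((b*b)+(6+b))))
Apply SIMPLIFY at L (target: (a*0)): ((a*0)*((0+y)*((b*b)+(6+b)))) -> (0*((0+y)*((b*b)+(6+b))))
Apply SIMPLIFY at root (target: (0*((0+y)*((b*b)+(6+b))))): (0*((0+y)*((b*b)+(6+b)))) -> 0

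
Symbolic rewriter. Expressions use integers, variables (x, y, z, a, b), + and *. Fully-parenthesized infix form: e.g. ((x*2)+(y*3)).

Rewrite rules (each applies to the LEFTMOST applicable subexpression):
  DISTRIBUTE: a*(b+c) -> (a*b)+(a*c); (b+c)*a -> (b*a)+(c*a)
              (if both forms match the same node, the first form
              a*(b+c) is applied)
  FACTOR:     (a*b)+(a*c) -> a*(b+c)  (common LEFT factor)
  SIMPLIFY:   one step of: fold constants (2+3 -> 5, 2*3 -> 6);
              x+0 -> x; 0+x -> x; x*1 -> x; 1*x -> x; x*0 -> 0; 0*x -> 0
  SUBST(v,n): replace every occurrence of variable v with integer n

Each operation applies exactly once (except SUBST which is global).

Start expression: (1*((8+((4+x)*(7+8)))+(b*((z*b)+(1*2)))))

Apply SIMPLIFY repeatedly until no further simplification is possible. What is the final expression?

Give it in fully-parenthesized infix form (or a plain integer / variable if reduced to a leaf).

Answer: ((8+((4+x)*15))+(b*((z*b)+2)))

Derivation:
Start: (1*((8+((4+x)*(7+8)))+(b*((z*b)+(1*2)))))
Step 1: at root: (1*((8+((4+x)*(7+8)))+(b*((z*b)+(1*2))))) -> ((8+((4+x)*(7+8)))+(b*((z*b)+(1*2)))); overall: (1*((8+((4+x)*(7+8)))+(b*((z*b)+(1*2))))) -> ((8+((4+x)*(7+8)))+(b*((z*b)+(1*2))))
Step 2: at LRR: (7+8) -> 15; overall: ((8+((4+x)*(7+8)))+(b*((z*b)+(1*2)))) -> ((8+((4+x)*15))+(b*((z*b)+(1*2))))
Step 3: at RRR: (1*2) -> 2; overall: ((8+((4+x)*15))+(b*((z*b)+(1*2)))) -> ((8+((4+x)*15))+(b*((z*b)+2)))
Fixed point: ((8+((4+x)*15))+(b*((z*b)+2)))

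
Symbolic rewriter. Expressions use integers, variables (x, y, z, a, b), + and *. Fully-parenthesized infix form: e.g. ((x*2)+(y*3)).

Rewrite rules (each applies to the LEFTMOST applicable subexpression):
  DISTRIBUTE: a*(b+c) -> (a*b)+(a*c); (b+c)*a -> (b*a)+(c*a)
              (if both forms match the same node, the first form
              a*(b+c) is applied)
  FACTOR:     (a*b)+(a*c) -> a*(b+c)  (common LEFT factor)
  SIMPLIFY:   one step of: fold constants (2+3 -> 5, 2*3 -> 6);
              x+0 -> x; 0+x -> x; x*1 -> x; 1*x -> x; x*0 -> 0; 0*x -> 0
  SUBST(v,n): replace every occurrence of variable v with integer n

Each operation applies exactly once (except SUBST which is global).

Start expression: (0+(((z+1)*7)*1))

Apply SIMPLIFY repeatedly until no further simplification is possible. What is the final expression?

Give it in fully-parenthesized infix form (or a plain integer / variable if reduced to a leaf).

Answer: ((z+1)*7)

Derivation:
Start: (0+(((z+1)*7)*1))
Step 1: at root: (0+(((z+1)*7)*1)) -> (((z+1)*7)*1); overall: (0+(((z+1)*7)*1)) -> (((z+1)*7)*1)
Step 2: at root: (((z+1)*7)*1) -> ((z+1)*7); overall: (((z+1)*7)*1) -> ((z+1)*7)
Fixed point: ((z+1)*7)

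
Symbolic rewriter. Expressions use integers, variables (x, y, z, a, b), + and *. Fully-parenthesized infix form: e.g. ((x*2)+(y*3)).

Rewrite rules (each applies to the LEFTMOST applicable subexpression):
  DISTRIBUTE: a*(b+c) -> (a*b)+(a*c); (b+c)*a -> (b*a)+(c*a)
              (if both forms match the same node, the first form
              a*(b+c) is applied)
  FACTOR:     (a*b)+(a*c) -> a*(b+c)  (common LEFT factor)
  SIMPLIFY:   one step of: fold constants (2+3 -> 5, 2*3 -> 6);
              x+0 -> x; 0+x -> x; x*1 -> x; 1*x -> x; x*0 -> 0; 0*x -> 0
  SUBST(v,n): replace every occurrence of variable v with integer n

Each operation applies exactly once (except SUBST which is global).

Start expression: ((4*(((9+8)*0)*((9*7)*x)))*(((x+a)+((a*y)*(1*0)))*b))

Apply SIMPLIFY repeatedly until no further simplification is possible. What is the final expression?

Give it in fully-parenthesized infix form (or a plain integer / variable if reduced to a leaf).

Start: ((4*(((9+8)*0)*((9*7)*x)))*(((x+a)+((a*y)*(1*0)))*b))
Step 1: at LRL: ((9+8)*0) -> 0; overall: ((4*(((9+8)*0)*((9*7)*x)))*(((x+a)+((a*y)*(1*0)))*b)) -> ((4*(0*((9*7)*x)))*(((x+a)+((a*y)*(1*0)))*b))
Step 2: at LR: (0*((9*7)*x)) -> 0; overall: ((4*(0*((9*7)*x)))*(((x+a)+((a*y)*(1*0)))*b)) -> ((4*0)*(((x+a)+((a*y)*(1*0)))*b))
Step 3: at L: (4*0) -> 0; overall: ((4*0)*(((x+a)+((a*y)*(1*0)))*b)) -> (0*(((x+a)+((a*y)*(1*0)))*b))
Step 4: at root: (0*(((x+a)+((a*y)*(1*0)))*b)) -> 0; overall: (0*(((x+a)+((a*y)*(1*0)))*b)) -> 0
Fixed point: 0

Answer: 0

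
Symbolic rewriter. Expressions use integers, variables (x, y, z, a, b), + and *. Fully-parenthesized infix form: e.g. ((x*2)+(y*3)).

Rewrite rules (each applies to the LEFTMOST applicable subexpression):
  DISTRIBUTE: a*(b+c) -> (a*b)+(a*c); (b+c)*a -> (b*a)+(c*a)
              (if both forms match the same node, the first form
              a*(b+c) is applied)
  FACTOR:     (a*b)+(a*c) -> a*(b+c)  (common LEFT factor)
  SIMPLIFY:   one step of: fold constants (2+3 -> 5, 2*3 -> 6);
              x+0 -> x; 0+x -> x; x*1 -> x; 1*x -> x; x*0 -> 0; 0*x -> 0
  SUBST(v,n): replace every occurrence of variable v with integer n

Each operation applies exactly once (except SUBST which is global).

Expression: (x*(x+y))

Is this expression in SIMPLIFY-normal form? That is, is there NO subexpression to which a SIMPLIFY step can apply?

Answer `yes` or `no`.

Expression: (x*(x+y))
Scanning for simplifiable subexpressions (pre-order)...
  at root: (x*(x+y)) (not simplifiable)
  at R: (x+y) (not simplifiable)
Result: no simplifiable subexpression found -> normal form.

Answer: yes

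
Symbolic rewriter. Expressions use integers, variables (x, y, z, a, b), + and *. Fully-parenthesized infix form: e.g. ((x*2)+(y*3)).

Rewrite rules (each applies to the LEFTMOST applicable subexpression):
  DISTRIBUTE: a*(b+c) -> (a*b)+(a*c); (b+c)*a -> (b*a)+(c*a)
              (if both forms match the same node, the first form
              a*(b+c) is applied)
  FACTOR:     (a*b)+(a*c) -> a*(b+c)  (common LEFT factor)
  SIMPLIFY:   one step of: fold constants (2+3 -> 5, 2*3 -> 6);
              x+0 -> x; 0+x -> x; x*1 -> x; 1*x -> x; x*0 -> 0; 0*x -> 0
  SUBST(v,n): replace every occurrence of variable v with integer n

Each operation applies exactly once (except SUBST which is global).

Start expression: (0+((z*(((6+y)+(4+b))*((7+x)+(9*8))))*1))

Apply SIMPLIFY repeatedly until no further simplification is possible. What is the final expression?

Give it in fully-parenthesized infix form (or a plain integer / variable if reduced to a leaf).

Start: (0+((z*(((6+y)+(4+b))*((7+x)+(9*8))))*1))
Step 1: at root: (0+((z*(((6+y)+(4+b))*((7+x)+(9*8))))*1)) -> ((z*(((6+y)+(4+b))*((7+x)+(9*8))))*1); overall: (0+((z*(((6+y)+(4+b))*((7+x)+(9*8))))*1)) -> ((z*(((6+y)+(4+b))*((7+x)+(9*8))))*1)
Step 2: at root: ((z*(((6+y)+(4+b))*((7+x)+(9*8))))*1) -> (z*(((6+y)+(4+b))*((7+x)+(9*8)))); overall: ((z*(((6+y)+(4+b))*((7+x)+(9*8))))*1) -> (z*(((6+y)+(4+b))*((7+x)+(9*8))))
Step 3: at RRR: (9*8) -> 72; overall: (z*(((6+y)+(4+b))*((7+x)+(9*8)))) -> (z*(((6+y)+(4+b))*((7+x)+72)))
Fixed point: (z*(((6+y)+(4+b))*((7+x)+72)))

Answer: (z*(((6+y)+(4+b))*((7+x)+72)))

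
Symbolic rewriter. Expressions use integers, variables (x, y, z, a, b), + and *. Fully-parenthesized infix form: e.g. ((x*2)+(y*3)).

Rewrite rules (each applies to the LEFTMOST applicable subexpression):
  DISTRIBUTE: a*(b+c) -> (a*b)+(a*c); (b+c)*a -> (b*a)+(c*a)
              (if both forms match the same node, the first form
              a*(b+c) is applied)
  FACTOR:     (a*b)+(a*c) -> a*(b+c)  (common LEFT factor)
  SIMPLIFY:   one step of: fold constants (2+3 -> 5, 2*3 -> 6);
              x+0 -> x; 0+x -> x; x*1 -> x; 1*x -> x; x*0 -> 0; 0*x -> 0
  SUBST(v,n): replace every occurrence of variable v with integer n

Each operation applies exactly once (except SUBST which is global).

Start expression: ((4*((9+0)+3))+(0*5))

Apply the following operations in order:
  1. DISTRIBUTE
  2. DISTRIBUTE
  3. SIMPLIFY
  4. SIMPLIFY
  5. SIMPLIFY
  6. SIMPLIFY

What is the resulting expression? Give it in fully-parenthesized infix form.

Answer: ((36+12)+(0*5))

Derivation:
Start: ((4*((9+0)+3))+(0*5))
Apply DISTRIBUTE at L (target: (4*((9+0)+3))): ((4*((9+0)+3))+(0*5)) -> (((4*(9+0))+(4*3))+(0*5))
Apply DISTRIBUTE at LL (target: (4*(9+0))): (((4*(9+0))+(4*3))+(0*5)) -> ((((4*9)+(4*0))+(4*3))+(0*5))
Apply SIMPLIFY at LLL (target: (4*9)): ((((4*9)+(4*0))+(4*3))+(0*5)) -> (((36+(4*0))+(4*3))+(0*5))
Apply SIMPLIFY at LLR (target: (4*0)): (((36+(4*0))+(4*3))+(0*5)) -> (((36+0)+(4*3))+(0*5))
Apply SIMPLIFY at LL (target: (36+0)): (((36+0)+(4*3))+(0*5)) -> ((36+(4*3))+(0*5))
Apply SIMPLIFY at LR (target: (4*3)): ((36+(4*3))+(0*5)) -> ((36+12)+(0*5))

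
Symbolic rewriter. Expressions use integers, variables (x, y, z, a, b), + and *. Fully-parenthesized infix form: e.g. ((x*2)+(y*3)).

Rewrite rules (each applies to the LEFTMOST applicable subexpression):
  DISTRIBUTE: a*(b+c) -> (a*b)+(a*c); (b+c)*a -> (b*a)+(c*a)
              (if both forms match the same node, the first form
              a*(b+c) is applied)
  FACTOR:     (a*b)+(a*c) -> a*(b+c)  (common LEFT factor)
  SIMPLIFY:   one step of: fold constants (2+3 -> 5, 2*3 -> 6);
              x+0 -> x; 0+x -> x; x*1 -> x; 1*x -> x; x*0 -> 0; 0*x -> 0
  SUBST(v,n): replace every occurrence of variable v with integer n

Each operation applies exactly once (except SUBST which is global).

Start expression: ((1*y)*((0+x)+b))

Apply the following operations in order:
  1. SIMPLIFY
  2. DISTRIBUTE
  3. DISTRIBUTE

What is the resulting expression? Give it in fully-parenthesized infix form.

Answer: (((y*0)+(y*x))+(y*b))

Derivation:
Start: ((1*y)*((0+x)+b))
Apply SIMPLIFY at L (target: (1*y)): ((1*y)*((0+x)+b)) -> (y*((0+x)+b))
Apply DISTRIBUTE at root (target: (y*((0+x)+b))): (y*((0+x)+b)) -> ((y*(0+x))+(y*b))
Apply DISTRIBUTE at L (target: (y*(0+x))): ((y*(0+x))+(y*b)) -> (((y*0)+(y*x))+(y*b))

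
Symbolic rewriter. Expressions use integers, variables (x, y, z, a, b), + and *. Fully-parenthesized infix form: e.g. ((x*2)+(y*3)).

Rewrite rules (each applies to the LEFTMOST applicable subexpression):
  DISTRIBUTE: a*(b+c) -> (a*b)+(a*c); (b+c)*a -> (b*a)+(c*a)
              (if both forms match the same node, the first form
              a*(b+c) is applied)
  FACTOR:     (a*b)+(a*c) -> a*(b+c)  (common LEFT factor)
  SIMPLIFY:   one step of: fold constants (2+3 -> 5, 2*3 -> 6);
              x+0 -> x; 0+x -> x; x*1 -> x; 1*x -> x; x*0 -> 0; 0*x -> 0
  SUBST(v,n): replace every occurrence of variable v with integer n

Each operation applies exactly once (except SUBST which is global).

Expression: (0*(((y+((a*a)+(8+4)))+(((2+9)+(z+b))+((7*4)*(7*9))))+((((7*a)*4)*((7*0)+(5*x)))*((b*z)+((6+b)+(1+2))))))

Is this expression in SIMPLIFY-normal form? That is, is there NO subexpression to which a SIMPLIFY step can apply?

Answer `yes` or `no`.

Answer: no

Derivation:
Expression: (0*(((y+((a*a)+(8+4)))+(((2+9)+(z+b))+((7*4)*(7*9))))+((((7*a)*4)*((7*0)+(5*x)))*((b*z)+((6+b)+(1+2))))))
Scanning for simplifiable subexpressions (pre-order)...
  at root: (0*(((y+((a*a)+(8+4)))+(((2+9)+(z+b))+((7*4)*(7*9))))+((((7*a)*4)*((7*0)+(5*x)))*((b*z)+((6+b)+(1+2)))))) (SIMPLIFIABLE)
  at R: (((y+((a*a)+(8+4)))+(((2+9)+(z+b))+((7*4)*(7*9))))+((((7*a)*4)*((7*0)+(5*x)))*((b*z)+((6+b)+(1+2))))) (not simplifiable)
  at RL: ((y+((a*a)+(8+4)))+(((2+9)+(z+b))+((7*4)*(7*9)))) (not simplifiable)
  at RLL: (y+((a*a)+(8+4))) (not simplifiable)
  at RLLR: ((a*a)+(8+4)) (not simplifiable)
  at RLLRL: (a*a) (not simplifiable)
  at RLLRR: (8+4) (SIMPLIFIABLE)
  at RLR: (((2+9)+(z+b))+((7*4)*(7*9))) (not simplifiable)
  at RLRL: ((2+9)+(z+b)) (not simplifiable)
  at RLRLL: (2+9) (SIMPLIFIABLE)
  at RLRLR: (z+b) (not simplifiable)
  at RLRR: ((7*4)*(7*9)) (not simplifiable)
  at RLRRL: (7*4) (SIMPLIFIABLE)
  at RLRRR: (7*9) (SIMPLIFIABLE)
  at RR: ((((7*a)*4)*((7*0)+(5*x)))*((b*z)+((6+b)+(1+2)))) (not simplifiable)
  at RRL: (((7*a)*4)*((7*0)+(5*x))) (not simplifiable)
  at RRLL: ((7*a)*4) (not simplifiable)
  at RRLLL: (7*a) (not simplifiable)
  at RRLR: ((7*0)+(5*x)) (not simplifiable)
  at RRLRL: (7*0) (SIMPLIFIABLE)
  at RRLRR: (5*x) (not simplifiable)
  at RRR: ((b*z)+((6+b)+(1+2))) (not simplifiable)
  at RRRL: (b*z) (not simplifiable)
  at RRRR: ((6+b)+(1+2)) (not simplifiable)
  at RRRRL: (6+b) (not simplifiable)
  at RRRRR: (1+2) (SIMPLIFIABLE)
Found simplifiable subexpr at path root: (0*(((y+((a*a)+(8+4)))+(((2+9)+(z+b))+((7*4)*(7*9))))+((((7*a)*4)*((7*0)+(5*x)))*((b*z)+((6+b)+(1+2))))))
One SIMPLIFY step would give: 0
-> NOT in normal form.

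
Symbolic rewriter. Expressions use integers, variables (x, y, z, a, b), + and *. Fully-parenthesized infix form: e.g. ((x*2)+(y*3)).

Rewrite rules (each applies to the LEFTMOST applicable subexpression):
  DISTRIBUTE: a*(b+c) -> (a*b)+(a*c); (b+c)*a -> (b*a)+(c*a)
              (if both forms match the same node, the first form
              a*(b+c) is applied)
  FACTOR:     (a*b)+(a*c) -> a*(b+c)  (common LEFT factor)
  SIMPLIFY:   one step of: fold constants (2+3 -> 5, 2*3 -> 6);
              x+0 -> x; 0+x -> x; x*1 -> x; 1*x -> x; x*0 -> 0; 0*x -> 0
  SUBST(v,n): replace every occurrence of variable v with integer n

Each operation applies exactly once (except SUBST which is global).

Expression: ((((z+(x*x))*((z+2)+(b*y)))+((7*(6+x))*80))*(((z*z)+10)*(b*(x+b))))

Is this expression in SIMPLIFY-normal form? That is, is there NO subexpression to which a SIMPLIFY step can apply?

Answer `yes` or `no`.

Expression: ((((z+(x*x))*((z+2)+(b*y)))+((7*(6+x))*80))*(((z*z)+10)*(b*(x+b))))
Scanning for simplifiable subexpressions (pre-order)...
  at root: ((((z+(x*x))*((z+2)+(b*y)))+((7*(6+x))*80))*(((z*z)+10)*(b*(x+b)))) (not simplifiable)
  at L: (((z+(x*x))*((z+2)+(b*y)))+((7*(6+x))*80)) (not simplifiable)
  at LL: ((z+(x*x))*((z+2)+(b*y))) (not simplifiable)
  at LLL: (z+(x*x)) (not simplifiable)
  at LLLR: (x*x) (not simplifiable)
  at LLR: ((z+2)+(b*y)) (not simplifiable)
  at LLRL: (z+2) (not simplifiable)
  at LLRR: (b*y) (not simplifiable)
  at LR: ((7*(6+x))*80) (not simplifiable)
  at LRL: (7*(6+x)) (not simplifiable)
  at LRLR: (6+x) (not simplifiable)
  at R: (((z*z)+10)*(b*(x+b))) (not simplifiable)
  at RL: ((z*z)+10) (not simplifiable)
  at RLL: (z*z) (not simplifiable)
  at RR: (b*(x+b)) (not simplifiable)
  at RRR: (x+b) (not simplifiable)
Result: no simplifiable subexpression found -> normal form.

Answer: yes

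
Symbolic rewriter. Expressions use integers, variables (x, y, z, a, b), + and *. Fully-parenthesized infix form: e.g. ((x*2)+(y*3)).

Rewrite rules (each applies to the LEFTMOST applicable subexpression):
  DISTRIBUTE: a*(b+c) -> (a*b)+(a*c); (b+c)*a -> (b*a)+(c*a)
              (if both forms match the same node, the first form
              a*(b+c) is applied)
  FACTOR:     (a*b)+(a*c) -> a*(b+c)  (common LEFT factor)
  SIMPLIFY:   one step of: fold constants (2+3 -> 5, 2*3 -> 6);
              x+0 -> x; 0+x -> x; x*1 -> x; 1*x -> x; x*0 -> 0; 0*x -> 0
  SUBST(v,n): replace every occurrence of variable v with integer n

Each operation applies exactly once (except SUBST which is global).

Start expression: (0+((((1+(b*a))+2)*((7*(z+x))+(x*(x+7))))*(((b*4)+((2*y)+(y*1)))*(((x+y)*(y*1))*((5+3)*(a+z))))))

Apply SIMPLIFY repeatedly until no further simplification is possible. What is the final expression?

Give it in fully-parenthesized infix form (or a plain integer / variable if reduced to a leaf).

Answer: ((((1+(b*a))+2)*((7*(z+x))+(x*(x+7))))*(((b*4)+((2*y)+y))*(((x+y)*y)*(8*(a+z)))))

Derivation:
Start: (0+((((1+(b*a))+2)*((7*(z+x))+(x*(x+7))))*(((b*4)+((2*y)+(y*1)))*(((x+y)*(y*1))*((5+3)*(a+z))))))
Step 1: at root: (0+((((1+(b*a))+2)*((7*(z+x))+(x*(x+7))))*(((b*4)+((2*y)+(y*1)))*(((x+y)*(y*1))*((5+3)*(a+z)))))) -> ((((1+(b*a))+2)*((7*(z+x))+(x*(x+7))))*(((b*4)+((2*y)+(y*1)))*(((x+y)*(y*1))*((5+3)*(a+z))))); overall: (0+((((1+(b*a))+2)*((7*(z+x))+(x*(x+7))))*(((b*4)+((2*y)+(y*1)))*(((x+y)*(y*1))*((5+3)*(a+z)))))) -> ((((1+(b*a))+2)*((7*(z+x))+(x*(x+7))))*(((b*4)+((2*y)+(y*1)))*(((x+y)*(y*1))*((5+3)*(a+z)))))
Step 2: at RLRR: (y*1) -> y; overall: ((((1+(b*a))+2)*((7*(z+x))+(x*(x+7))))*(((b*4)+((2*y)+(y*1)))*(((x+y)*(y*1))*((5+3)*(a+z))))) -> ((((1+(b*a))+2)*((7*(z+x))+(x*(x+7))))*(((b*4)+((2*y)+y))*(((x+y)*(y*1))*((5+3)*(a+z)))))
Step 3: at RRLR: (y*1) -> y; overall: ((((1+(b*a))+2)*((7*(z+x))+(x*(x+7))))*(((b*4)+((2*y)+y))*(((x+y)*(y*1))*((5+3)*(a+z))))) -> ((((1+(b*a))+2)*((7*(z+x))+(x*(x+7))))*(((b*4)+((2*y)+y))*(((x+y)*y)*((5+3)*(a+z)))))
Step 4: at RRRL: (5+3) -> 8; overall: ((((1+(b*a))+2)*((7*(z+x))+(x*(x+7))))*(((b*4)+((2*y)+y))*(((x+y)*y)*((5+3)*(a+z))))) -> ((((1+(b*a))+2)*((7*(z+x))+(x*(x+7))))*(((b*4)+((2*y)+y))*(((x+y)*y)*(8*(a+z)))))
Fixed point: ((((1+(b*a))+2)*((7*(z+x))+(x*(x+7))))*(((b*4)+((2*y)+y))*(((x+y)*y)*(8*(a+z)))))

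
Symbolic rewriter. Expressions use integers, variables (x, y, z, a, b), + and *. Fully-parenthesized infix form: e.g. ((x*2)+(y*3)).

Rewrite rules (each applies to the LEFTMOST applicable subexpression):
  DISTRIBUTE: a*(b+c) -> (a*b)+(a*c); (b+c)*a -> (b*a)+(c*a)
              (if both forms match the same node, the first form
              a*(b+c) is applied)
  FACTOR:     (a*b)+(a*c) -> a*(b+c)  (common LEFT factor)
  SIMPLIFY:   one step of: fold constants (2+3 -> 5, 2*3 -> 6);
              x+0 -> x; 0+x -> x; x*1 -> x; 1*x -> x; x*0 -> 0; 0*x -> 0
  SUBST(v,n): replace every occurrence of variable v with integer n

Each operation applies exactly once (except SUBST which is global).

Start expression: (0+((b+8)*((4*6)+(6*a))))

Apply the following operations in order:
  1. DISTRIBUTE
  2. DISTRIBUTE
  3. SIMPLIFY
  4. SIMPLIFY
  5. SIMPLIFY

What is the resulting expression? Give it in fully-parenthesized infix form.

Start: (0+((b+8)*((4*6)+(6*a))))
Apply DISTRIBUTE at R (target: ((b+8)*((4*6)+(6*a)))): (0+((b+8)*((4*6)+(6*a)))) -> (0+(((b+8)*(4*6))+((b+8)*(6*a))))
Apply DISTRIBUTE at RL (target: ((b+8)*(4*6))): (0+(((b+8)*(4*6))+((b+8)*(6*a)))) -> (0+(((b*(4*6))+(8*(4*6)))+((b+8)*(6*a))))
Apply SIMPLIFY at root (target: (0+(((b*(4*6))+(8*(4*6)))+((b+8)*(6*a))))): (0+(((b*(4*6))+(8*(4*6)))+((b+8)*(6*a)))) -> (((b*(4*6))+(8*(4*6)))+((b+8)*(6*a)))
Apply SIMPLIFY at LLR (target: (4*6)): (((b*(4*6))+(8*(4*6)))+((b+8)*(6*a))) -> (((b*24)+(8*(4*6)))+((b+8)*(6*a)))
Apply SIMPLIFY at LRR (target: (4*6)): (((b*24)+(8*(4*6)))+((b+8)*(6*a))) -> (((b*24)+(8*24))+((b+8)*(6*a)))

Answer: (((b*24)+(8*24))+((b+8)*(6*a)))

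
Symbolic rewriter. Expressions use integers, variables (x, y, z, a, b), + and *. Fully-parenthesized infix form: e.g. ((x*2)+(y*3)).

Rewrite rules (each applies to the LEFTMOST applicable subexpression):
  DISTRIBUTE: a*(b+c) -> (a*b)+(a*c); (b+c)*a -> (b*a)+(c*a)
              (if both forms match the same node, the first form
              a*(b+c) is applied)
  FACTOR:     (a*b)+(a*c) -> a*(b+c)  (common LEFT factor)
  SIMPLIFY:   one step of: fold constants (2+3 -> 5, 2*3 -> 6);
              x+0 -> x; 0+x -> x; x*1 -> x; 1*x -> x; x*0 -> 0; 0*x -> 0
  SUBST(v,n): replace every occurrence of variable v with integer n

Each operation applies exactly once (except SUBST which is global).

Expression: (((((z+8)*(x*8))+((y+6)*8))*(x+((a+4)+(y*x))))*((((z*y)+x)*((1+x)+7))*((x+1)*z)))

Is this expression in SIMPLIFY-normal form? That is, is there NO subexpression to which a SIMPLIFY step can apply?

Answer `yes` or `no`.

Expression: (((((z+8)*(x*8))+((y+6)*8))*(x+((a+4)+(y*x))))*((((z*y)+x)*((1+x)+7))*((x+1)*z)))
Scanning for simplifiable subexpressions (pre-order)...
  at root: (((((z+8)*(x*8))+((y+6)*8))*(x+((a+4)+(y*x))))*((((z*y)+x)*((1+x)+7))*((x+1)*z))) (not simplifiable)
  at L: ((((z+8)*(x*8))+((y+6)*8))*(x+((a+4)+(y*x)))) (not simplifiable)
  at LL: (((z+8)*(x*8))+((y+6)*8)) (not simplifiable)
  at LLL: ((z+8)*(x*8)) (not simplifiable)
  at LLLL: (z+8) (not simplifiable)
  at LLLR: (x*8) (not simplifiable)
  at LLR: ((y+6)*8) (not simplifiable)
  at LLRL: (y+6) (not simplifiable)
  at LR: (x+((a+4)+(y*x))) (not simplifiable)
  at LRR: ((a+4)+(y*x)) (not simplifiable)
  at LRRL: (a+4) (not simplifiable)
  at LRRR: (y*x) (not simplifiable)
  at R: ((((z*y)+x)*((1+x)+7))*((x+1)*z)) (not simplifiable)
  at RL: (((z*y)+x)*((1+x)+7)) (not simplifiable)
  at RLL: ((z*y)+x) (not simplifiable)
  at RLLL: (z*y) (not simplifiable)
  at RLR: ((1+x)+7) (not simplifiable)
  at RLRL: (1+x) (not simplifiable)
  at RR: ((x+1)*z) (not simplifiable)
  at RRL: (x+1) (not simplifiable)
Result: no simplifiable subexpression found -> normal form.

Answer: yes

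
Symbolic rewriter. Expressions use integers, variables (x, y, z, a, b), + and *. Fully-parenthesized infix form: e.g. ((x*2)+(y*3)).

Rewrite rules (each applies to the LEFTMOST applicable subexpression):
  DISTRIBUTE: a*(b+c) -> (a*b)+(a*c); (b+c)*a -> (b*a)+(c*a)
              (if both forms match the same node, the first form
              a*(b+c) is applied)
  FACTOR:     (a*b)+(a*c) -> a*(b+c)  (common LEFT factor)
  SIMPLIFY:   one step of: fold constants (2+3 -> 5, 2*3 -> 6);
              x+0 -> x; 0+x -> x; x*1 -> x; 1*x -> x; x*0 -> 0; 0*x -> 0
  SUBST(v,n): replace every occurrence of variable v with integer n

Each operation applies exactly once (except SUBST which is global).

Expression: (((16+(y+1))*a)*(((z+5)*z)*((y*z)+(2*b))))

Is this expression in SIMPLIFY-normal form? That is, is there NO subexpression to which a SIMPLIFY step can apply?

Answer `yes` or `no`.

Expression: (((16+(y+1))*a)*(((z+5)*z)*((y*z)+(2*b))))
Scanning for simplifiable subexpressions (pre-order)...
  at root: (((16+(y+1))*a)*(((z+5)*z)*((y*z)+(2*b)))) (not simplifiable)
  at L: ((16+(y+1))*a) (not simplifiable)
  at LL: (16+(y+1)) (not simplifiable)
  at LLR: (y+1) (not simplifiable)
  at R: (((z+5)*z)*((y*z)+(2*b))) (not simplifiable)
  at RL: ((z+5)*z) (not simplifiable)
  at RLL: (z+5) (not simplifiable)
  at RR: ((y*z)+(2*b)) (not simplifiable)
  at RRL: (y*z) (not simplifiable)
  at RRR: (2*b) (not simplifiable)
Result: no simplifiable subexpression found -> normal form.

Answer: yes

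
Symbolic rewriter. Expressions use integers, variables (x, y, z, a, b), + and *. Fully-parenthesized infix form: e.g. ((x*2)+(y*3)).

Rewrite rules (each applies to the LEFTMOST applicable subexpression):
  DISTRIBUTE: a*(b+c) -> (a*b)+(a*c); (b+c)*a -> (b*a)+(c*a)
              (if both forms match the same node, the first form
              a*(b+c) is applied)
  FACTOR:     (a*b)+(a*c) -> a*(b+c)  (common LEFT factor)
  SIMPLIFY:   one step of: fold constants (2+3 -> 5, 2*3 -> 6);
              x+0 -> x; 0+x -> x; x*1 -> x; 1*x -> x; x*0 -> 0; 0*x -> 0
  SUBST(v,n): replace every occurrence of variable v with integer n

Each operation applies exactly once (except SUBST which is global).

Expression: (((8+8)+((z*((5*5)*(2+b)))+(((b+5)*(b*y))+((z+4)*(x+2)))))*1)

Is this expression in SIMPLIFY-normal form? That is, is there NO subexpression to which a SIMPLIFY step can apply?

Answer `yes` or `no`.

Expression: (((8+8)+((z*((5*5)*(2+b)))+(((b+5)*(b*y))+((z+4)*(x+2)))))*1)
Scanning for simplifiable subexpressions (pre-order)...
  at root: (((8+8)+((z*((5*5)*(2+b)))+(((b+5)*(b*y))+((z+4)*(x+2)))))*1) (SIMPLIFIABLE)
  at L: ((8+8)+((z*((5*5)*(2+b)))+(((b+5)*(b*y))+((z+4)*(x+2))))) (not simplifiable)
  at LL: (8+8) (SIMPLIFIABLE)
  at LR: ((z*((5*5)*(2+b)))+(((b+5)*(b*y))+((z+4)*(x+2)))) (not simplifiable)
  at LRL: (z*((5*5)*(2+b))) (not simplifiable)
  at LRLR: ((5*5)*(2+b)) (not simplifiable)
  at LRLRL: (5*5) (SIMPLIFIABLE)
  at LRLRR: (2+b) (not simplifiable)
  at LRR: (((b+5)*(b*y))+((z+4)*(x+2))) (not simplifiable)
  at LRRL: ((b+5)*(b*y)) (not simplifiable)
  at LRRLL: (b+5) (not simplifiable)
  at LRRLR: (b*y) (not simplifiable)
  at LRRR: ((z+4)*(x+2)) (not simplifiable)
  at LRRRL: (z+4) (not simplifiable)
  at LRRRR: (x+2) (not simplifiable)
Found simplifiable subexpr at path root: (((8+8)+((z*((5*5)*(2+b)))+(((b+5)*(b*y))+((z+4)*(x+2)))))*1)
One SIMPLIFY step would give: ((8+8)+((z*((5*5)*(2+b)))+(((b+5)*(b*y))+((z+4)*(x+2)))))
-> NOT in normal form.

Answer: no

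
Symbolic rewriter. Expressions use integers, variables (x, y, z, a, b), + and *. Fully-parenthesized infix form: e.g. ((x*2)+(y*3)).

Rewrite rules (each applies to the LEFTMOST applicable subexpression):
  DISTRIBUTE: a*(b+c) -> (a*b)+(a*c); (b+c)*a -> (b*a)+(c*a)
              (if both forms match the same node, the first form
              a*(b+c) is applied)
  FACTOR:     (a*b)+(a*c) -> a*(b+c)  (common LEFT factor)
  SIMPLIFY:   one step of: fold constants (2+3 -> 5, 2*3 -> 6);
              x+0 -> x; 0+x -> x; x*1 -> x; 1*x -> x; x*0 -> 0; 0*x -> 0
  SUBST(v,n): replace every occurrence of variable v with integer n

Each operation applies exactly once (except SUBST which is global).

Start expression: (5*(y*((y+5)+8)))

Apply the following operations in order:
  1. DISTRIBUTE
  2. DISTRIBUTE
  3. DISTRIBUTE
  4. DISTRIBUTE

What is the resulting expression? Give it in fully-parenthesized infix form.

Start: (5*(y*((y+5)+8)))
Apply DISTRIBUTE at R (target: (y*((y+5)+8))): (5*(y*((y+5)+8))) -> (5*((y*(y+5))+(y*8)))
Apply DISTRIBUTE at root (target: (5*((y*(y+5))+(y*8)))): (5*((y*(y+5))+(y*8))) -> ((5*(y*(y+5)))+(5*(y*8)))
Apply DISTRIBUTE at LR (target: (y*(y+5))): ((5*(y*(y+5)))+(5*(y*8))) -> ((5*((y*y)+(y*5)))+(5*(y*8)))
Apply DISTRIBUTE at L (target: (5*((y*y)+(y*5)))): ((5*((y*y)+(y*5)))+(5*(y*8))) -> (((5*(y*y))+(5*(y*5)))+(5*(y*8)))

Answer: (((5*(y*y))+(5*(y*5)))+(5*(y*8)))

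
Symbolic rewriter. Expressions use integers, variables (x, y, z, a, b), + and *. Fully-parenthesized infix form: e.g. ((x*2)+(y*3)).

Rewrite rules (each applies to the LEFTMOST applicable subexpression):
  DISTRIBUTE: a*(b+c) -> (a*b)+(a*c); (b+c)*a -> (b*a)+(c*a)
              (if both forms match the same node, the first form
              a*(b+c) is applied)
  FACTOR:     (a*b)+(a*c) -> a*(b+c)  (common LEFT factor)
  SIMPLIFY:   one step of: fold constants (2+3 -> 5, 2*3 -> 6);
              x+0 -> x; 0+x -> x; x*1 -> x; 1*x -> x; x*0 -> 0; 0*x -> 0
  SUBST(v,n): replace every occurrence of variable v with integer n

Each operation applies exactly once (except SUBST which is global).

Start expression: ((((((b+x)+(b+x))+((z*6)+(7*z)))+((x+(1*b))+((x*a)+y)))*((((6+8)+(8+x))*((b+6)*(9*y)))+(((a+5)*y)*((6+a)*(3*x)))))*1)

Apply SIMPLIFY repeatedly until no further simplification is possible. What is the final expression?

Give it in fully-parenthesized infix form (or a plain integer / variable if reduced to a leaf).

Answer: (((((b+x)+(b+x))+((z*6)+(7*z)))+((x+b)+((x*a)+y)))*(((14+(8+x))*((b+6)*(9*y)))+(((a+5)*y)*((6+a)*(3*x)))))

Derivation:
Start: ((((((b+x)+(b+x))+((z*6)+(7*z)))+((x+(1*b))+((x*a)+y)))*((((6+8)+(8+x))*((b+6)*(9*y)))+(((a+5)*y)*((6+a)*(3*x)))))*1)
Step 1: at root: ((((((b+x)+(b+x))+((z*6)+(7*z)))+((x+(1*b))+((x*a)+y)))*((((6+8)+(8+x))*((b+6)*(9*y)))+(((a+5)*y)*((6+a)*(3*x)))))*1) -> (((((b+x)+(b+x))+((z*6)+(7*z)))+((x+(1*b))+((x*a)+y)))*((((6+8)+(8+x))*((b+6)*(9*y)))+(((a+5)*y)*((6+a)*(3*x))))); overall: ((((((b+x)+(b+x))+((z*6)+(7*z)))+((x+(1*b))+((x*a)+y)))*((((6+8)+(8+x))*((b+6)*(9*y)))+(((a+5)*y)*((6+a)*(3*x)))))*1) -> (((((b+x)+(b+x))+((z*6)+(7*z)))+((x+(1*b))+((x*a)+y)))*((((6+8)+(8+x))*((b+6)*(9*y)))+(((a+5)*y)*((6+a)*(3*x)))))
Step 2: at LRLR: (1*b) -> b; overall: (((((b+x)+(b+x))+((z*6)+(7*z)))+((x+(1*b))+((x*a)+y)))*((((6+8)+(8+x))*((b+6)*(9*y)))+(((a+5)*y)*((6+a)*(3*x))))) -> (((((b+x)+(b+x))+((z*6)+(7*z)))+((x+b)+((x*a)+y)))*((((6+8)+(8+x))*((b+6)*(9*y)))+(((a+5)*y)*((6+a)*(3*x)))))
Step 3: at RLLL: (6+8) -> 14; overall: (((((b+x)+(b+x))+((z*6)+(7*z)))+((x+b)+((x*a)+y)))*((((6+8)+(8+x))*((b+6)*(9*y)))+(((a+5)*y)*((6+a)*(3*x))))) -> (((((b+x)+(b+x))+((z*6)+(7*z)))+((x+b)+((x*a)+y)))*(((14+(8+x))*((b+6)*(9*y)))+(((a+5)*y)*((6+a)*(3*x)))))
Fixed point: (((((b+x)+(b+x))+((z*6)+(7*z)))+((x+b)+((x*a)+y)))*(((14+(8+x))*((b+6)*(9*y)))+(((a+5)*y)*((6+a)*(3*x)))))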